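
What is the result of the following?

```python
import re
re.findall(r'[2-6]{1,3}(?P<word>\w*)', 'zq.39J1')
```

['9J1']

Because there's exactly one group, `findall` drops the full match and keeps group 1 from the one hit.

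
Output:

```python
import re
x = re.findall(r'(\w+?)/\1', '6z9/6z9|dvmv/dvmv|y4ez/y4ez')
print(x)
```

['6z9', 'dvmv', 'y4ez']

A backreference is literal: `\1` must see the identical characters the first group matched.
Because there's exactly one group, `findall` drops the full match and keeps group 1 from each hit.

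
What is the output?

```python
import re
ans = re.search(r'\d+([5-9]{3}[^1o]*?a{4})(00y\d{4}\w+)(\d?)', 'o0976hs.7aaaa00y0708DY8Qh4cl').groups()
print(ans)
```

This matches one or more of a digit; then exactly 3 of a character in [5-9], then zero or more of any character except [1o] (lazy), then exactly 4 of the literal 'a' (captured); then the literal '00y', then exactly 4 of a digit, then one or more of a word character (captured); then optionally a digit (captured).
`re.search` scans for the first position where the pattern succeeds.
The match spans [1:28] → '0976hs.7aaaa00y0708DY8Qh4cl'.
Captured: group 1 = '976hs.7aaaa', group 2 = '00y0708DY8Qh4cl', group 3 = ''.

('976hs.7aaaa', '00y0708DY8Qh4cl', '')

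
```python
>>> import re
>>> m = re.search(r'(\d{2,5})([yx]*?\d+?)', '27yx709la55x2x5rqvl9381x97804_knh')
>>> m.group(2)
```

'yx7'

Pattern: 2 to 5 of a digit (captured); then zero or more of one of [yx] (lazy), then one or more of a digit (lazy) (captured).
Because the quantifier is non-greedy, it stops expanding at the earliest point where the rest of the pattern can succeed.
Unlike `match`, `search` isn't anchored — it looks for the pattern anywhere in the string.
The match spans [0:5] → '27yx7'.
Captured: group 1 = '27', group 2 = 'yx7'.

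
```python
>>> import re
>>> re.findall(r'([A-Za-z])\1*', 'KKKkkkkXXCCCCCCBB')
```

['K', 'k', 'X', 'C', 'B']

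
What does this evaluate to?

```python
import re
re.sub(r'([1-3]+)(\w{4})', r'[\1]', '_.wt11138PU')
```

'_.wt[111]'

Pattern: one or more of a character in [1-3] (captured); then exactly 4 of a word character (captured).
Matches: at [4:11] → '11138PU'.
`\1` in the replacement pulls in group 1's text for each match.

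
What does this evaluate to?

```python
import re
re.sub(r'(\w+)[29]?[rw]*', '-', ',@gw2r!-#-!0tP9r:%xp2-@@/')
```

',@-!-#-!-:%--@@/'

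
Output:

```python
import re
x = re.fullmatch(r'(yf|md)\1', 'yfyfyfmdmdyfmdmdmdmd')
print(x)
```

None

The backreference `\1` re-matches whatever the first group consumed, character for character.
`fullmatch` succeeds only if the pattern covers the string from start to end.
Here the pattern can't cover the whole string, so the call returns None.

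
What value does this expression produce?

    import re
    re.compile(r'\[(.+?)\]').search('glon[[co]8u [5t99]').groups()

The match spans [4:9] → '[[co]'.
Captured: group 1 = '[co'.

('[co',)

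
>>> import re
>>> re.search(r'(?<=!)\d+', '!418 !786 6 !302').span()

Because the assertion is zero-width, the text it checks is not consumed and won't appear in the result.
Unlike `match`, `search` isn't anchored — it looks for the pattern anywhere in the string.
The match spans [1:4] → '418'.

(1, 4)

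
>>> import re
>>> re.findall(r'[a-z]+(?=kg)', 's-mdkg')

Because the assertion is zero-width, the text it checks is not consumed and won't appear in the result.
Matches: at [2:4] → 'md'.
Since nothing is captured, `findall` lists the 1 matched substring directly.

['md']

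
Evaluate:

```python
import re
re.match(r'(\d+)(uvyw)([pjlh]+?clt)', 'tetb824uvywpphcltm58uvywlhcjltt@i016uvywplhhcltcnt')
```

None

Pattern: one or more of a digit (captured); then a literal 'u', then the literal 'vyw' (captured); then one or more of one of [pjlh] (lazy), then the literal 'clt' (captured).
`match` is anchored at position 0; if the pattern doesn't fit there, it returns None.
Here position 0 doesn't satisfy it, so the call returns None.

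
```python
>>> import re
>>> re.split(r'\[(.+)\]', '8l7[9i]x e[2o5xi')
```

['8l7', '9i', 'x e[2o5xi']

The group in the pattern means `split` returns the separators' captures alongside the pieces.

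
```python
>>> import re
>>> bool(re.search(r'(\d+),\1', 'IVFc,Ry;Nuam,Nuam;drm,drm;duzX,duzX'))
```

The backreference `\1` re-matches whatever the first group consumed, character for character.
`search` walks the string left to right and returns the first match it finds.
Here the pattern never matches, so the call returns None, and `bool(None)` is False.

False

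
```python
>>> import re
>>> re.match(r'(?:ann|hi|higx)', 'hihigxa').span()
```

(0, 2)

`re.match` only tries the pattern at the start of the string.
The match spans [0:2] → 'hi'.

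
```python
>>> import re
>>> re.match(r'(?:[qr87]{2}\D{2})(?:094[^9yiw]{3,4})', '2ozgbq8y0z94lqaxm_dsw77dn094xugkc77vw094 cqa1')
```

The pattern matches exactly 2 of one of [qr87], then exactly 2 of a non-digit (non-capturing group); then the literal '094', then 3 to 4 of any character except [9yiw] (non-capturing group).
With `match`, the pattern is implicitly anchored at the beginning.
Here the pattern fails at index 0, so the call returns None.

None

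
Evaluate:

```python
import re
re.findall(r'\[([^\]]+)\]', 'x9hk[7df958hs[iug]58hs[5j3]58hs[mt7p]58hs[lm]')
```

['7df958hs[iug', '5j3', 'mt7p', 'lm']

Scanning left to right: at [4:18] match '[7df958hs[iug]', group 1 = '7df958hs[iug'; at [22:27] match '[5j3]', group 1 = '5j3'; at [31:37] match '[mt7p]', group 1 = 'mt7p'; at [41:45] match '[lm]', group 1 = 'lm'.
With a single group, `findall` returns only what that group captured — 4 items.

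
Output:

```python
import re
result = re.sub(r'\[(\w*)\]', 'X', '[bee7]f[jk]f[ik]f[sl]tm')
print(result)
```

Every occurrence is swapped for 'X'.

XfXfXfXtm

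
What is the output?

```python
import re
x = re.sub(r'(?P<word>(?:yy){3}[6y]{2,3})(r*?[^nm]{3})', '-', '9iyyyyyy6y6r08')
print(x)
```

9i-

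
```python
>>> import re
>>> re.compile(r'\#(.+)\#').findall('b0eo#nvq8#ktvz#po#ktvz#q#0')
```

['nvq8#ktvz#po#ktvz#q']

Scanning left to right: at [4:25] match '#nvq8#ktvz#po#ktvz#q#', group 1 = 'nvq8#ktvz#po#ktvz#q'.
With a single group, `findall` returns only what that group captured — 1 item.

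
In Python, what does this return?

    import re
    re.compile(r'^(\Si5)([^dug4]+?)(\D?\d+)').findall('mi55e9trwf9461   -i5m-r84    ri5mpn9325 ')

Pattern: anchored at the start of the string; then a non-whitespace character, then the literal 'i5' (captured); then one or more of any character except [dug4] (lazy) (captured); then optionally a non-digit, then one or more of a digit (captured).
Walking the string: at [0:6] match 'mi55e9', groups = ('mi5', '5', 'e9').
3 groups means the one result is a tuple of 3 captured strings — 1 here.

[('mi5', '5', 'e9')]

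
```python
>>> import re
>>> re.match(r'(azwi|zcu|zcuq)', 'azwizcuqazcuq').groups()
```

`re.match` only tries the pattern at the start of the string.
The match spans [0:4] → 'azwi'.
Captured: group 1 = 'azwi'.

('azwi',)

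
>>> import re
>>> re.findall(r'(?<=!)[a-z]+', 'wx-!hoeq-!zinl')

The positive lookaround only admits positions where the adjacent text matches; those characters stay outside the span.
Since nothing is captured, `findall` lists the 2 matched substrings directly.

['hoeq', 'zinl']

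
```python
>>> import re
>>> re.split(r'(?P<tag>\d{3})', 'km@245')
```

['km@', '245', '']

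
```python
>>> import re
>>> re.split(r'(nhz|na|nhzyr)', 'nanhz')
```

['', 'na', '', 'nhz', '']

Matches to split on: at [0:2] → 'na'; at [2:5] → 'nhz'.
The group in the pattern means `split` returns the separators' captures alongside the pieces.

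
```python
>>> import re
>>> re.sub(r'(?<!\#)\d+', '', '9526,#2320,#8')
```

Because the assertion is negative and zero-width, positions next to the forbidden text are skipped.
Each match is replaced by ''.

',#2,#8'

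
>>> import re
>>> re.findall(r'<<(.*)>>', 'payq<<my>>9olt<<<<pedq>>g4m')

['my>>9olt<<<<pedq']

Walking the string: at [4:24] match '<<my>>9olt<<<<pedq>>', group 1 = 'my>>9olt<<<<pedq'.
Because there's exactly one group, `findall` drops the full match and keeps group 1 from the one hit.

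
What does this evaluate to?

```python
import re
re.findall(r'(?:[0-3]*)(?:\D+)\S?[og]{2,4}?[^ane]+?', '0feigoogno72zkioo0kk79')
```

The pattern matches zero or more of a character in [0-3] (non-capturing group); then one or more of a non-digit (non-capturing group); then optionally a non-whitespace character, then 2 to 4 of one of [og] (lazy), then one or more of any character except [ane] (lazy).
Scanning left to right: at [0:8] → '0feigoog'; at [11:18] → '2zkioo0'.
With no groups in the pattern, `findall` gives back each whole match — 2 here.

['0feigoog', '2zkioo0']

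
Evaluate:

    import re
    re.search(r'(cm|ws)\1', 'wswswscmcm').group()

'wsws'

A backreference is literal: `\1` must see the identical characters the first group matched.
`re.search` tries every starting position until one works.
The match spans [0:4] → 'wsws'.
Captured: group 1 = 'ws'.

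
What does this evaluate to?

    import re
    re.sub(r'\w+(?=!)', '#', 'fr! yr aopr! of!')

'#! yr #! #!'

The lookaround is zero-width — it requires the adjacent text to match without consuming it, so the asserted text isn't part of the match.
Every occurrence is swapped for '#'.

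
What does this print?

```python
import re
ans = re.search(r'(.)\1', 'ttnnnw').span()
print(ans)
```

`\1` is not a pattern — it's the concrete string captured by group 1, re-applied verbatim.
`re.search` tries every starting position until one works.
The match spans [0:2] → 'tt'.
Captured: group 1 = 't'.

(0, 2)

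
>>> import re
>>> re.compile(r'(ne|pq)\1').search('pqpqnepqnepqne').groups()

('pq',)

`\1` is not a pattern — it's the concrete string captured by group 1, re-applied verbatim.
Unlike `match`, `search` isn't anchored — it looks for the pattern anywhere in the string.
The match spans [0:4] → 'pqpq'.
Captured: group 1 = 'pq'.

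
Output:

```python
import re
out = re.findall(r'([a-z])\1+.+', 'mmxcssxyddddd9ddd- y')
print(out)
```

After group 1 captures some text, `\1` only succeeds where that same text appears again.
One capturing group, so `findall` returns just the captured substring from the one match — 1 in all.

['m']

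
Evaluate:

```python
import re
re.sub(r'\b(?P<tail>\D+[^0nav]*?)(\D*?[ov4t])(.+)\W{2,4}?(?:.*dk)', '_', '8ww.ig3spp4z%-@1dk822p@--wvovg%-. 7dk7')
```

'8ww_7'

The pattern matches a word boundary (`\b`, zero-width); then one or more of a non-digit, then zero or more of any character except [0nav] (lazy) (captured as 'tail'); then zero or more of a non-digit (lazy), then one of [ov4t] (captured); then one or more of any character (captured); then 2 to 4 of a non-word character (lazy); then zero or more of any character, then the literal 'dk' (non-capturing group).
Matches: at [3:37] → '.ig3spp4z%-@1dk822p@--wvovg%-. 7dk'.
Each match is replaced by '_'.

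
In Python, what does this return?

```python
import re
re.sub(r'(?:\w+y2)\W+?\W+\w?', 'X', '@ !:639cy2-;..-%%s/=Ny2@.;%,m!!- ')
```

`sub` substitutes 'X' at each match site.

'@ !:X/=X!!- '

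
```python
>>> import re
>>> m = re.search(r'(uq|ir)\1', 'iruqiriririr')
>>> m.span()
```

(4, 8)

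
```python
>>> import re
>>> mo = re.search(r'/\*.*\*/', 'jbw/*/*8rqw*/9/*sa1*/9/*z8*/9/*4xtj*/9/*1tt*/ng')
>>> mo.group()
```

'/*/*8rqw*/9/*sa1*/9/*z8*/9/*4xtj*/9/*1tt*/'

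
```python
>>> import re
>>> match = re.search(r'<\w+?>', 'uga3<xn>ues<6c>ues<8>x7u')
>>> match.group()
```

'<xn>'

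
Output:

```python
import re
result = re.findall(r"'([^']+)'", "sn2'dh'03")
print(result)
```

['dh']

Because there's exactly one group, `findall` drops the full match and keeps group 1 from the one hit.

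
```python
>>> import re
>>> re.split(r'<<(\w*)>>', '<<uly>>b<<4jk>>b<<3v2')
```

Matches to split on: at [0:7] → '<<uly>>'; at [8:15] → '<<4jk>>'.
With a capturing group present, the delimiter's captured portion is kept in the result list.

['', 'uly', 'b', '4jk', 'b<<3v2']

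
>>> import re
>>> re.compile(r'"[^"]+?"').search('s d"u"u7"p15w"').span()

Unlike `match`, `search` isn't anchored — it looks for the pattern anywhere in the string.
The match spans [3:6] → '"u"'.

(3, 6)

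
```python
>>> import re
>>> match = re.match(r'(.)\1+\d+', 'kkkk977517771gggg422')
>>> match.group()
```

`match` is anchored at position 0; if the pattern doesn't fit there, it returns None.
The match spans [0:13] → 'kkkk977517771'.

'kkkk977517771'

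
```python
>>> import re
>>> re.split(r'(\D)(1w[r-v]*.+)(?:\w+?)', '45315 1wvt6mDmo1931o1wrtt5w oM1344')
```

['45315', ' ', '1wvt6mDmo1931o1wrtt5w oM134', '']

The group in the pattern means `split` returns the separators' captures alongside the pieces.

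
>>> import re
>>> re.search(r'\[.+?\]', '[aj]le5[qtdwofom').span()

(0, 4)

The match spans [0:4] → '[aj]'.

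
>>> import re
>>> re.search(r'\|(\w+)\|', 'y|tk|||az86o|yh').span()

(1, 5)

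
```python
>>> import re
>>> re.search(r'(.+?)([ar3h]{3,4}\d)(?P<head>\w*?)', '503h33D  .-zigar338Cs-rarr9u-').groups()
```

The match spans [0:6] → '503h33'.
Captured: group 1 = '50', group 2 = '3h33', group 3 = ''.

('50', '3h33', '')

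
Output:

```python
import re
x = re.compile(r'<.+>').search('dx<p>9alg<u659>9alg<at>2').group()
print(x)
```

`re.search` scans for the first position where the pattern succeeds.
The match spans [2:23] → '<p>9alg<u659>9alg<at>'.

<p>9alg<u659>9alg<at>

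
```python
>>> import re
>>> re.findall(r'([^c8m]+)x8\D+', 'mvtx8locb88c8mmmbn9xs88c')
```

The pattern matches one or more of any character except [c8m] (captured); then the literal 'x8', then one or more of a non-digit.
Because there's exactly one group, `findall` drops the full match and keeps group 1 from the one hit.

['vt']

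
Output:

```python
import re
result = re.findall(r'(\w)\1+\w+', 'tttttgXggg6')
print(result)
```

The backreference `\1` re-matches whatever the first group consumed, character for character.
`findall` collects group 1 from the one match (1 total).

['t']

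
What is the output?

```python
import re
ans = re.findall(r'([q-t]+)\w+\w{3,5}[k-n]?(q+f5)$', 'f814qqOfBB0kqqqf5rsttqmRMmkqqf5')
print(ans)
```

[('qq', 'qf5')]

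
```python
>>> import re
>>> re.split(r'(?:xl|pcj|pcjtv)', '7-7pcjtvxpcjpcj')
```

['7-7', 'tvx', '', '']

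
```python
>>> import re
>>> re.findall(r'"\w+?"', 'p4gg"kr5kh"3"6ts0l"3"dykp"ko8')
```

Scanning left to right: at [4:11] → '"kr5kh"'; at [12:19] → '"6ts0l"'; at [20:26] → '"dykp"'.
With no groups in the pattern, `findall` gives back each whole match — 3 here.

['"kr5kh"', '"6ts0l"', '"dykp"']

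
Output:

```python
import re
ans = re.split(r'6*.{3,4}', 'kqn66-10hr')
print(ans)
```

The pattern matches zero or more of a literal '6'; then 3 to 4 of any character.
Matches to split on: at [0:4] → 'kqn6'; at [4:9] → '6-10h'.
Each match becomes a cut point; 3 segments remain.

['', '', 'r']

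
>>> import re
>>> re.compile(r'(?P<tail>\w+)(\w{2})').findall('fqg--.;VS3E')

[('f', 'qg'), ('VS', '3E')]

2 groups means each result is a tuple of 2 captured strings — 2 here.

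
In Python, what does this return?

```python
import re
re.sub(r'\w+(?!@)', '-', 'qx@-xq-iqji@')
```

'-x@----i@'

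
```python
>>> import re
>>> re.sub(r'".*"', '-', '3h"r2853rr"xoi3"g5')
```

'3h-g5'

Matches: at [2:16] → '"r2853rr"xoi3"'.
Every occurrence is swapped for '-'.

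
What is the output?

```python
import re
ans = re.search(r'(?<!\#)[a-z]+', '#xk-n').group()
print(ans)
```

Because the assertion is negative and zero-width, positions next to the forbidden text are skipped.
`re.search` scans for the first position where the pattern succeeds.
The match spans [2:3] → 'k'.

k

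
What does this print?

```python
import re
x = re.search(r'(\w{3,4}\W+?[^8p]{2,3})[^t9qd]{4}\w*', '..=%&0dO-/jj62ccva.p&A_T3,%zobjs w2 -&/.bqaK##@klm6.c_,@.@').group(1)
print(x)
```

0dO-/jj

The match spans [5:18] → '0dO-/jj62ccva'.
Captured: group 1 = '0dO-/jj'.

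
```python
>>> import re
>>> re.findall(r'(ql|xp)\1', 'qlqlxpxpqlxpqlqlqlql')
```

`\1` is not a pattern — it's the concrete string captured by group 1, re-applied verbatim.
Scanning left to right: at [0:4] match 'qlql', group 1 = 'ql'; at [4:8] match 'xpxp', group 1 = 'xp'; at [12:16] match 'qlql', group 1 = 'ql'; at [16:20] match 'qlql', group 1 = 'ql'.
One capturing group, so `findall` returns just the captured substring from each match — 4 in all.

['ql', 'xp', 'ql', 'ql']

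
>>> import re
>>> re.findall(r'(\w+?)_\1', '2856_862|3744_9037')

[]

With a single group, `findall` returns only what that group captured — 0 items.
Nothing in the string satisfies the pattern, so the list is empty.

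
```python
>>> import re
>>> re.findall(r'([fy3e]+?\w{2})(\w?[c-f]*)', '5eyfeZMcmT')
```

This matches one or more of one of [fy3e] (lazy), then exactly 2 of a word character (captured); then optionally a word character, then zero or more of a character in [c-f] (captured).
Matches: at [1:5] match 'eyfe', groups = ('eyf', 'e').
2 groups means the one result is a tuple of 2 captured strings — 1 here.

[('eyf', 'e')]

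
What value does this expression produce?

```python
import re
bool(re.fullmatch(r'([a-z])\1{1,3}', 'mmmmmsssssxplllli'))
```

False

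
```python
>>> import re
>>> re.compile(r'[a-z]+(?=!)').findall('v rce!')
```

Lookahead/lookbehind check context without consuming it, so the matched span excludes the asserted characters.
`findall` yields the raw match text (1 of them) because the pattern has no groups.

['rce']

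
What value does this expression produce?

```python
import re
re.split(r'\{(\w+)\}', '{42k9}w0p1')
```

['', '42k9', 'w0p1']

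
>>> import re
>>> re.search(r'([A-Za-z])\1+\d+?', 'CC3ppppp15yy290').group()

'CC3'

The backreference `\1` re-matches whatever the first group consumed, character for character.
Unlike `match`, `search` isn't anchored — it looks for the pattern anywhere in the string.
The match spans [0:3] → 'CC3'.
Captured: group 1 = 'C'.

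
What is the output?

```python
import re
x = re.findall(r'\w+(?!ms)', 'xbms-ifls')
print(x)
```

['xbms', 'ifls']

The negative lookahead/lookbehind blocks any match where the forbidden context is present.
With no groups in the pattern, `findall` gives back each whole match — 2 here.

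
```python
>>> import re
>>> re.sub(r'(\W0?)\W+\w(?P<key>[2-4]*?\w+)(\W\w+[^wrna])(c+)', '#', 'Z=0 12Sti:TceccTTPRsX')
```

'Z#TTPRsX'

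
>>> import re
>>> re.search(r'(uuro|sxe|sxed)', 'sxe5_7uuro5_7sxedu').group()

The match spans [0:3] → 'sxe'.

'sxe'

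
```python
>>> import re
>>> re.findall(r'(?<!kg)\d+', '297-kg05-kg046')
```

['297', '5', '46']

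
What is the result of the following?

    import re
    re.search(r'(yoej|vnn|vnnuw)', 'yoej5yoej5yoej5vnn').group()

'yoej'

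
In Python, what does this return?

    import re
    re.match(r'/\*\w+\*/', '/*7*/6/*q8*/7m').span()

With `match`, the pattern is implicitly anchored at the beginning.
The match spans [0:5] → '/*7*/'.

(0, 5)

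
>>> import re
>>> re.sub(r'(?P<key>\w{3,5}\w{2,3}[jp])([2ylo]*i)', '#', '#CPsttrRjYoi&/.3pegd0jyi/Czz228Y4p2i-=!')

This matches 3 to 5 of a word character, then 2 to 3 of a word character, then one of [jp] (captured as 'key'); then zero or more of one of [2ylo], then the literal 'i' (captured).
Matches: at [15:24] → '3pegd0jyi'; at [25:36] → 'Czz228Y4p2i'.
`sub` substitutes '#' at each match site.

'#CPsttrRjYoi&/.#/#-=!'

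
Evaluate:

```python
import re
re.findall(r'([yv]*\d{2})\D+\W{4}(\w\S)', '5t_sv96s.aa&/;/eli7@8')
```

[('v96', 'el')]

Pattern: zero or more of one of [yv], then exactly 2 of a digit (captured); then one or more of a non-digit, then exactly 4 of a non-word character; then a word character, then a non-whitespace character (captured).
Walking the string: at [4:17] match 'v96s.aa&/;/el', groups = ('v96', 'el').
Multiple groups make `findall` return tuples — one 2-tuple for the one match.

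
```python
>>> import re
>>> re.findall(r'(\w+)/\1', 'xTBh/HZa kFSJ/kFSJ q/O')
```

The backreference `\1` re-matches whatever the first group consumed, character for character.
Because there's exactly one group, `findall` drops the full match and keeps group 1 from the one hit.

['kFSJ']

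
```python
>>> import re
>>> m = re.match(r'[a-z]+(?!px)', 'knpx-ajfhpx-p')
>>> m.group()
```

The negative lookaround is zero-width — it rules out positions where the adjacent text would match, without consuming anything.
`re.match` only tries the pattern at the start of the string.
The match spans [0:4] → 'knpx'.

'knpx'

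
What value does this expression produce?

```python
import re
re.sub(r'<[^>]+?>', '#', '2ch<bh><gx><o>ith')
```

Matches: at [3:7] → '<bh>'; at [7:11] → '<gx>'; at [11:14] → '<o>'.
`sub` substitutes '#' at each match site.

'2ch###ith'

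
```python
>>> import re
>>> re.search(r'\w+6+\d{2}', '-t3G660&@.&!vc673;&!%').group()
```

't3G660'

This matches one or more of a word character; then one or more of the literal '6', then exactly 2 of a digit.
The match spans [1:7] → 't3G660'.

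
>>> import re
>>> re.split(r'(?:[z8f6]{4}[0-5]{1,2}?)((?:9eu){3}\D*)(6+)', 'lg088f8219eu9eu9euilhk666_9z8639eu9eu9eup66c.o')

['lg0', '9eu9eu9euilhk', '666', '_9z8639eu9eu9eup66c.o']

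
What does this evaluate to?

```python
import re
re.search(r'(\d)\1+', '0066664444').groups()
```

('0',)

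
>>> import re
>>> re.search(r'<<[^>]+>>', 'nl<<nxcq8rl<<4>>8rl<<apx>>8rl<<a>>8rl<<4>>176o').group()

`re.search` scans for the first position where the pattern succeeds.
The match spans [2:16] → '<<nxcq8rl<<4>>'.

'<<nxcq8rl<<4>>'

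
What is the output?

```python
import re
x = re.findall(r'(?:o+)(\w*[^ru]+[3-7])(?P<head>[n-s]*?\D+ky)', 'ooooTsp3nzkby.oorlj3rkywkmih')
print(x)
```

[('rlj3', 'rky')]

Pattern: one or more of a literal 'o' (non-capturing group); then zero or more of a word character, then one or more of any character except [ru], then a character in [3-7] (captured); then zero or more of a character in [n-s] (lazy), then one or more of a non-digit, then the literal 'ky' (captured as 'head').
Scanning left to right: at [14:23] match 'oorlj3rky', groups = ('rlj3', 'rky').
`findall` packs the 2 group values into a tuple for every match.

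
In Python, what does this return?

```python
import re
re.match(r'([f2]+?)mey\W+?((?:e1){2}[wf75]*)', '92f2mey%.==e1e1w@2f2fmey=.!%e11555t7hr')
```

None

`re.match` won't scan ahead — the pattern has to work from the very first character.
Here the pattern fails at index 0, so the call returns None.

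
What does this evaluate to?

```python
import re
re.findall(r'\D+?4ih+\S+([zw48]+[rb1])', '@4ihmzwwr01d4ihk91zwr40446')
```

Pattern: one or more of a non-digit (lazy); then the literal '4i', then one or more of the literal 'h', then one or more of a non-whitespace character; then one or more of one of [zw48], then one of [rb1] (captured).
Matches: at [0:21] match '@4ihmzwwr01d4ihk91zwr', group 1 = 'wr'.
With a single group, `findall` returns only what that group captured — 1 item.

['wr']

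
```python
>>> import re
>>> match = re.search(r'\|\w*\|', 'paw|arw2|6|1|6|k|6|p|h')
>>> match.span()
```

(3, 9)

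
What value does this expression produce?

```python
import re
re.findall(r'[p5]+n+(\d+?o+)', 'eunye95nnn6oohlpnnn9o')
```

This matches one or more of one of [p5]; then one or more of a literal 'n'; then one or more of a digit (lazy), then one or more of the literal 'o' (captured).
`findall` collects group 1 from each match (2 total).

['6oo', '9o']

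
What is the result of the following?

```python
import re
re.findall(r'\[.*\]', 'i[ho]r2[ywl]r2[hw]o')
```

['[ho]r2[ywl]r2[hw]']

`findall` yields the raw match text (1 of them) because the pattern has no groups.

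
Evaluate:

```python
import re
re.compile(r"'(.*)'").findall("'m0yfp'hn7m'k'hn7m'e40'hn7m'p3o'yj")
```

`findall` collects group 1 from the one match (1 total).

["m0yfp'hn7m'k'hn7m'e40'hn7m'p3o"]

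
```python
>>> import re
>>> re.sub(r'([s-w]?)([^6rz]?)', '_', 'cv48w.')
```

'_____'

Each match is replaced by '_'.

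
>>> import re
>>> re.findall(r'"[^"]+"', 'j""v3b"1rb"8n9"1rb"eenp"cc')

['"v3b"', '"8n9"', '"eenp"']

Walking the string: at [2:7] → '"v3b"'; at [10:15] → '"8n9"'; at [18:24] → '"eenp"'.
No capturing groups, so `findall` returns the 3 full match strings.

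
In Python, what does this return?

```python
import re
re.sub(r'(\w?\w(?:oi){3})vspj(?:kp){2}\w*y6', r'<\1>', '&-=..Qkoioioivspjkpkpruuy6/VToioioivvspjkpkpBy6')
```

'&-=..<Qkoioioi>/VToioioivvspjkpkpBy6'

This matches optionally a word character, then a word character, then the literal 'oi' repeated 3 times (captured); then the literal 'vs', then the literal 'pj'; then the literal 'kp' repeated 2 times, then zero or more of a word character, then the literal 'y6'.
The replacement refers to a captured group, so each match is rewritten using its own captured text.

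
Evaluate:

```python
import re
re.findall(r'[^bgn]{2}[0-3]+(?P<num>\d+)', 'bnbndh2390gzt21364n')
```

['90', '64']

The pattern matches exactly 2 of any character except [bgn]; then one or more of a character in [0-3]; then one or more of a digit (captured as 'num').
Scanning left to right: at [4:10] match 'dh2390', group 1 = '90'; at [11:18] match 'zt21364', group 1 = '64'.
One capturing group, so `findall` returns just the captured substring from each match — 2 in all.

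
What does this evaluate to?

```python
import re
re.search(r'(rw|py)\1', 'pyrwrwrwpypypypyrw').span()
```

The backreference `\1` re-matches whatever the first group consumed, character for character.
Unlike `match`, `search` isn't anchored — it looks for the pattern anywhere in the string.
The match spans [2:6] → 'rwrw'.
Captured: group 1 = 'rw'.

(2, 6)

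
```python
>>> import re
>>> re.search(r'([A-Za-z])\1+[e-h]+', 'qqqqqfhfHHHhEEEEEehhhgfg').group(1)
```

'q'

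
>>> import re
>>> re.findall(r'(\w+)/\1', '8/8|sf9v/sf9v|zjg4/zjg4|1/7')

['8', 'sf9v', 'zjg4']

`\1` has to match the exact text group 1 already captured.
Walking the string: at [0:3] match '8/8', group 1 = '8'; at [4:13] match 'sf9v/sf9v', group 1 = 'sf9v'; at [14:23] match 'zjg4/zjg4', group 1 = 'zjg4'.
One capturing group, so `findall` returns just the captured substring from each match — 3 in all.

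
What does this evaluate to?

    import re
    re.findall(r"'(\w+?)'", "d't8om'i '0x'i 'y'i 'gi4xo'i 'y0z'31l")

['t8om', '0x', 'y', 'gi4xo', 'y0z']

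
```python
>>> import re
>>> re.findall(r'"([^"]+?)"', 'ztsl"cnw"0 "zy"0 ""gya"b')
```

Because there's exactly one group, `findall` drops the full match and keeps group 1 from each hit.

['cnw', 'zy', 'gya']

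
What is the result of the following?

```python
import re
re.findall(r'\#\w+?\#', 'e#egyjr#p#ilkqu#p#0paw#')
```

['#egyjr#', '#ilkqu#', '#0paw#']

Scanning left to right: at [1:8] → '#egyjr#'; at [9:16] → '#ilkqu#'; at [17:23] → '#0paw#'.
Since nothing is captured, `findall` lists the 3 matched substrings directly.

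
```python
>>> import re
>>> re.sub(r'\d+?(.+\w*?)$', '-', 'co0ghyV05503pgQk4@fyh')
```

This matches one or more of a digit (lazy); then one or more of any character, then zero or more of a word character (lazy) (captured); then anchored at the end.
Matches: at [2:21] → '0ghyV05503pgQk4@fyh'.
`sub` substitutes '-' at each match site.

'co-'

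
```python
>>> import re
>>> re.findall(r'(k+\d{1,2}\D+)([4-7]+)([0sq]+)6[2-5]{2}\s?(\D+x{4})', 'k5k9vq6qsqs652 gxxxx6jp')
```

[('k9vq', '6', 'qsqs', 'gxxxx')]

This matches one or more of the literal 'k', then 1 to 2 of a digit, then one or more of a non-digit (captured); then one or more of a character in [4-7] (captured); then one or more of one of [0sq] (captured); then a literal '6', then exactly 2 of a character in [2-5], then optionally whitespace; then one or more of a non-digit, then exactly 4 of the literal 'x' (captured).
Scanning left to right: at [2:20] match 'k9vq6qsqs652 gxxxx', groups = ('k9vq', '6', 'qsqs', 'gxxxx').
Multiple groups make `findall` return tuples — one 4-tuple for the one match.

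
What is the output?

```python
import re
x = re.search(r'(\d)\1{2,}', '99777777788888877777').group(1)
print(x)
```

The backreference `\1` re-matches whatever the first group consumed, character for character.
`re.search` tries every starting position until one works.
The match spans [2:9] → '7777777'.
Captured: group 1 = '7'.

7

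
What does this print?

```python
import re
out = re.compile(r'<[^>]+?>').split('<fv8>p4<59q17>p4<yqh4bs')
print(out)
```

Matches to split on: at [0:5] → '<fv8>'; at [7:14] → '<59q17>'.
Splitting on the pattern gives 3 pieces.

['', 'p4', 'p4<yqh4bs']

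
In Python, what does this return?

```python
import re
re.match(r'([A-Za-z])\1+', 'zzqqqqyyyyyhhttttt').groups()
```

The match spans [0:2] → 'zz'.
Captured: group 1 = 'z'.

('z',)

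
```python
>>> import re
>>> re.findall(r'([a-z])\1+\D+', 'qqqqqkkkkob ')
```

['q']

The backreference `\1` re-matches whatever the first group consumed, character for character.
Matches: at [0:12] match 'qqqqqkkkkob ', group 1 = 'q'.
Because there's exactly one group, `findall` drops the full match and keeps group 1 from the one hit.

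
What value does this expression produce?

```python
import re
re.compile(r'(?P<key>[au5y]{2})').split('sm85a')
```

['sm8', '5a', '']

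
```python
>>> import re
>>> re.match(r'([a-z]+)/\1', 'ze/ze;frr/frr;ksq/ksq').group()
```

'ze/ze'

`\1` has to match the exact text group 1 already captured.
`re.match` won't scan ahead — the pattern has to work from the very first character.
The match spans [0:5] → 'ze/ze'.
Captured: group 1 = 'ze'.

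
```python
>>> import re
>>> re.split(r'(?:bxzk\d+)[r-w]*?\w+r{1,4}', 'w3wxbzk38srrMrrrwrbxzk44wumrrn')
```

The pattern matches the literal 'bx', then the literal 'zk', then one or more of a digit (non-capturing group); then zero or more of a character in [r-w] (lazy), then one or more of a word character, then 1 to 4 of a literal 'r'.
Each match becomes a cut point; 2 segments remain.

['w3wxbzk38srrMrrrwr', 'n']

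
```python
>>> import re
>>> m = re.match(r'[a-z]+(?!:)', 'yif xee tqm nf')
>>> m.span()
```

(0, 3)

`re.match` only tries the pattern at the start of the string.
The match spans [0:3] → 'yif'.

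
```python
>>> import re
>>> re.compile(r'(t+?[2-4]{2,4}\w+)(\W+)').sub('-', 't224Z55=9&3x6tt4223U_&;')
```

The pattern matches one or more of the literal 't' (lazy), then 2 to 4 of a character in [2-4], then one or more of a word character (captured); then one or more of a non-word character (captured).
Matches: at [0:8] → 't224Z55='; at [13:23] → 'tt4223U_&;'.
`sub` substitutes '-' at each match site.

'-9&3x6-'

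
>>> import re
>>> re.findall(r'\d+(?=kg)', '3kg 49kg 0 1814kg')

The positive lookaround only admits positions where the adjacent text matches; those characters stay outside the span.
`findall` yields the raw match text (3 of them) because the pattern has no groups.

['3', '49', '1814']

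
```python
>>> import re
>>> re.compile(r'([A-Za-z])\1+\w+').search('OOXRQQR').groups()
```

After group 1 captures some text, `\1` only succeeds where that same text appears again.
`search` walks the string left to right and returns the first match it finds.
The match spans [0:7] → 'OOXRQQR'.
Captured: group 1 = 'O'.

('O',)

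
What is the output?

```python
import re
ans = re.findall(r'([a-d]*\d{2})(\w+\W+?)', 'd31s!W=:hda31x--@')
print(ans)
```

[('d31', 's!'), ('da31', 'x-')]

This matches zero or more of a character in [a-d], then exactly 2 of a digit (captured); then one or more of a word character, then one or more of a non-word character (lazy) (captured).
The `?` after the quantifier makes it lazy — it takes as little as possible before letting the rest of the pattern try.
Matches: at [0:5] match 'd31s!', groups = ('d31', 's!'); at [9:15] match 'da31x-', groups = ('da31', 'x-').
With 2 capturing groups, `findall` returns a 2-tuple per match.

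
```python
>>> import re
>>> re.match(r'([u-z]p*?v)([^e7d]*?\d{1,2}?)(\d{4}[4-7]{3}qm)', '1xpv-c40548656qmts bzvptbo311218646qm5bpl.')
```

None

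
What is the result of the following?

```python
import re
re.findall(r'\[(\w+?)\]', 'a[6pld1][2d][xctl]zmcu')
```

['6pld1', '2d', 'xctl']

Matches: at [1:8] match '[6pld1]', group 1 = '6pld1'; at [8:12] match '[2d]', group 1 = '2d'; at [12:18] match '[xctl]', group 1 = 'xctl'.
Because there's exactly one group, `findall` drops the full match and keeps group 1 from each hit.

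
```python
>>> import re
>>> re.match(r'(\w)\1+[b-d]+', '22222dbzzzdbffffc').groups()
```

After group 1 captures some text, `\1` only succeeds where that same text appears again.
`re.match` only tries the pattern at the start of the string.
The match spans [0:7] → '22222db'.
Captured: group 1 = '2'.

('2',)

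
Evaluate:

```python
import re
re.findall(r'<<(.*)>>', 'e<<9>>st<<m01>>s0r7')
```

['9>>st<<m01']

Matches: at [1:15] match '<<9>>st<<m01>>', group 1 = '9>>st<<m01'.
Because there's exactly one group, `findall` drops the full match and keeps group 1 from the one hit.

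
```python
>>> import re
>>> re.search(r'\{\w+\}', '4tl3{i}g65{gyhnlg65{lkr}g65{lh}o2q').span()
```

(4, 7)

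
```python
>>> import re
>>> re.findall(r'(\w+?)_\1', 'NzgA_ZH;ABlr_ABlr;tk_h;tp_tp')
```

['ABlr', 'tp']

A backreference is literal: `\1` must see the identical characters the first group matched.
`findall` collects group 1 from each match (2 total).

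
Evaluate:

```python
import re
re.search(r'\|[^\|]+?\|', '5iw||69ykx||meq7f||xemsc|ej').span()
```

(4, 11)

`re.search` tries every starting position until one works.
The match spans [4:11] → '|69ykx|'.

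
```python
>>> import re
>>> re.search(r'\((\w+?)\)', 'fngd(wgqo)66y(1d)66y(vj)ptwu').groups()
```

('wgqo',)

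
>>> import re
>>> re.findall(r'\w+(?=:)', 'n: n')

The `(?=…)`/`(?<=…)` assertion just peeks at neighbouring text; it doesn't advance the match position.
Matches: at [0:1] → 'n'.
`findall` yields the raw match text (1 of them) because the pattern has no groups.

['n']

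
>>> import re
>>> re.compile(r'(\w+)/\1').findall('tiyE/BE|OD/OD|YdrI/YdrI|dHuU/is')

['OD', 'YdrI']

`\1` has to match the exact text group 1 already captured.
Walking the string: at [8:13] match 'OD/OD', group 1 = 'OD'; at [14:23] match 'YdrI/YdrI', group 1 = 'YdrI'.
`findall` collects group 1 from each match (2 total).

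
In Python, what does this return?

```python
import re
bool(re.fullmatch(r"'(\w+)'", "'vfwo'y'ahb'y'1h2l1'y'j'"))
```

False

For `fullmatch`, every character of the input must be accounted for by the pattern.
Here the pattern can't cover the whole string, so the call returns None, and `bool(None)` is False.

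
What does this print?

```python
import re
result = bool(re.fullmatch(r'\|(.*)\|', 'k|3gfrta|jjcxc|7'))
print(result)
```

False

For `fullmatch`, every character of the input must be accounted for by the pattern.
Here there's no way to consume every character, so the call returns None, and `bool(None)` is False.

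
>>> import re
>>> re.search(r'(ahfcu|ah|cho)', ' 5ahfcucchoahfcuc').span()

`|` is ordered: at each position the engine commits to the first alternative that works.
`re.search` scans for the first position where the pattern succeeds.
The match spans [2:7] → 'ahfcu'.
Captured: group 1 = 'ahfcu'.

(2, 7)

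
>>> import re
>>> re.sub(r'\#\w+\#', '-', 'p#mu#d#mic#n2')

'p-d-n2'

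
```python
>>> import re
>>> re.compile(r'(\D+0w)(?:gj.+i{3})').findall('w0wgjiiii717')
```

The pattern matches one or more of a non-digit, then the literal '0w' (captured); then the literal 'gj', then one or more of any character, then exactly 3 of a literal 'i' (non-capturing group).
Because there's exactly one group, `findall` drops the full match and keeps group 1 from the one hit.

['w0w']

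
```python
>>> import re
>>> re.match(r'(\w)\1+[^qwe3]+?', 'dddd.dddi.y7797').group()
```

`\1` has to match the exact text group 1 already captured.
With `match`, the pattern is implicitly anchored at the beginning.
The match spans [0:5] → 'dddd.'.
Captured: group 1 = 'd'.

'dddd.'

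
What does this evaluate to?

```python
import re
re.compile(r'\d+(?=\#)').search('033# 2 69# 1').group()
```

Because the assertion is zero-width, the text it checks is not consumed and won't appear in the result.
`re.search` tries every starting position until one works.
The match spans [0:3] → '033'.

'033'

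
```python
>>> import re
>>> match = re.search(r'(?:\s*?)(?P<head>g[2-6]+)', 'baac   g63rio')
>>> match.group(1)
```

'g63'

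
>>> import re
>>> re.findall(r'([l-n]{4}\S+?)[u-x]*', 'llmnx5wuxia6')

['llmnx']

Pattern: exactly 4 of a character in [l-n], then one or more of a non-whitespace character (lazy) (captured); then zero or more of a character in [u-x].
With a single group, `findall` returns only what that group captured — 1 item.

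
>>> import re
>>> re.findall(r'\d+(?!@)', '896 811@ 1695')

The negative lookahead/lookbehind blocks any match where the forbidden context is present.
Matches: at [0:3] → '896'; at [4:6] → '81'; at [9:13] → '1695'.
With no groups in the pattern, `findall` gives back each whole match — 3 here.

['896', '81', '1695']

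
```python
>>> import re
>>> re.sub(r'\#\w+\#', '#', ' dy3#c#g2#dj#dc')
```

Matches: at [4:7] → '#c#'; at [9:13] → '#dj#'.
`sub` substitutes '#' at each match site.

' dy3#g2#dc'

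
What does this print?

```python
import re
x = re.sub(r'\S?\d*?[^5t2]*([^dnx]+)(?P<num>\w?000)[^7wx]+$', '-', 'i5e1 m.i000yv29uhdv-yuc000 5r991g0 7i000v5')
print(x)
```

i5e1 m.i000y-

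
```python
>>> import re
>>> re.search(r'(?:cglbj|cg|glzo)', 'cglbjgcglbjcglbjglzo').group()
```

'cglbj'

Branches in `(...|...)` are attempted left-to-right; the first branch that allows the whole pattern to succeed is taken.
Unlike `match`, `search` isn't anchored — it looks for the pattern anywhere in the string.
The match spans [0:5] → 'cglbj'.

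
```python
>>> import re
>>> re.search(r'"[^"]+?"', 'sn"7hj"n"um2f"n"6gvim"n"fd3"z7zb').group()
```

'"7hj"'

The match spans [2:7] → '"7hj"'.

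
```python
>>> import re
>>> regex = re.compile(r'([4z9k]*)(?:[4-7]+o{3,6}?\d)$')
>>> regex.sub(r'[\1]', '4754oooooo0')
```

This matches zero or more of one of [4z9k] (captured); then one or more of a character in [4-7], then 3 to 6 of the literal 'o' (lazy), then a digit (non-capturing group); then anchored at the end.
Matches: at [0:11] → '4754oooooo0'.
`\1` in the replacement pulls in group 1's text for each match.

'[4]'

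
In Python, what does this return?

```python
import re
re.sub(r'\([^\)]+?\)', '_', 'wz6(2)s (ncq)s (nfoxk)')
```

Matches: at [3:6] → '(2)'; at [8:13] → '(ncq)'; at [15:22] → '(nfoxk)'.
`sub` substitutes '_' at each match site.

'wz6_s _s _'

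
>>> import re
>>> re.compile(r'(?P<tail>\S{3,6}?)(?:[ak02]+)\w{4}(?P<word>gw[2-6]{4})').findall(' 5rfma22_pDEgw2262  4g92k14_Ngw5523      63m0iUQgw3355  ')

[('5rfm', 'gw2262'), ('4g9', 'gw5523')]

The pattern matches 3 to 6 of a non-whitespace character (lazy) (captured as 'tail'); then one or more of one of [ak02] (non-capturing group); then exactly 4 of a word character; then the literal 'gw', then exactly 4 of a character in [2-6] (captured as 'word').
Scanning left to right: at [1:18] match '5rfma22_pDEgw2262', groups = ('5rfm', 'gw2262'); at [20:35] match '4g92k14_Ngw5523', groups = ('4g9', 'gw5523').
Multiple groups make `findall` return tuples — one 2-tuple for each match.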